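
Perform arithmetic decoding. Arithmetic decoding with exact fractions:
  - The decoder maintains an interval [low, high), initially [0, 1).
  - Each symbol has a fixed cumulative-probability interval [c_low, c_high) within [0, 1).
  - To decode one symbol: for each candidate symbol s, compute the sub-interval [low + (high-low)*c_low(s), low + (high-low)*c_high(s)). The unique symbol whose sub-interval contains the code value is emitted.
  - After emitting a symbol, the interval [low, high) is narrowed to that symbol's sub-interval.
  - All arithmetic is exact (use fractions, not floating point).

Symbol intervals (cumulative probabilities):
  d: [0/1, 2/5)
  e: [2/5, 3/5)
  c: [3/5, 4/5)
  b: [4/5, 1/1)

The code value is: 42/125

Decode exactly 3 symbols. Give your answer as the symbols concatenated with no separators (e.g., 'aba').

Step 1: interval [0/1, 1/1), width = 1/1 - 0/1 = 1/1
  'd': [0/1 + 1/1*0/1, 0/1 + 1/1*2/5) = [0/1, 2/5) <- contains code 42/125
  'e': [0/1 + 1/1*2/5, 0/1 + 1/1*3/5) = [2/5, 3/5)
  'c': [0/1 + 1/1*3/5, 0/1 + 1/1*4/5) = [3/5, 4/5)
  'b': [0/1 + 1/1*4/5, 0/1 + 1/1*1/1) = [4/5, 1/1)
  emit 'd', narrow to [0/1, 2/5)
Step 2: interval [0/1, 2/5), width = 2/5 - 0/1 = 2/5
  'd': [0/1 + 2/5*0/1, 0/1 + 2/5*2/5) = [0/1, 4/25)
  'e': [0/1 + 2/5*2/5, 0/1 + 2/5*3/5) = [4/25, 6/25)
  'c': [0/1 + 2/5*3/5, 0/1 + 2/5*4/5) = [6/25, 8/25)
  'b': [0/1 + 2/5*4/5, 0/1 + 2/5*1/1) = [8/25, 2/5) <- contains code 42/125
  emit 'b', narrow to [8/25, 2/5)
Step 3: interval [8/25, 2/5), width = 2/5 - 8/25 = 2/25
  'd': [8/25 + 2/25*0/1, 8/25 + 2/25*2/5) = [8/25, 44/125) <- contains code 42/125
  'e': [8/25 + 2/25*2/5, 8/25 + 2/25*3/5) = [44/125, 46/125)
  'c': [8/25 + 2/25*3/5, 8/25 + 2/25*4/5) = [46/125, 48/125)
  'b': [8/25 + 2/25*4/5, 8/25 + 2/25*1/1) = [48/125, 2/5)
  emit 'd', narrow to [8/25, 44/125)

Answer: dbd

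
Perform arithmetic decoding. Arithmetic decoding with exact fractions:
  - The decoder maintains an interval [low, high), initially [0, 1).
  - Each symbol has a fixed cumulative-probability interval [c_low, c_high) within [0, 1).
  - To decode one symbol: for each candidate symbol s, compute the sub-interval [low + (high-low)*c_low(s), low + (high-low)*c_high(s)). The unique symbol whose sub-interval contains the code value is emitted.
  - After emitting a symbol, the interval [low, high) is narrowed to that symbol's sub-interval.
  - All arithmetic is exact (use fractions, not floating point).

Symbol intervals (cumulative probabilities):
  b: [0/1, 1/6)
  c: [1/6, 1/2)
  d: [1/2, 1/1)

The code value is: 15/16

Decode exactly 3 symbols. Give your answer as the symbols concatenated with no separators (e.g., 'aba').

Step 1: interval [0/1, 1/1), width = 1/1 - 0/1 = 1/1
  'b': [0/1 + 1/1*0/1, 0/1 + 1/1*1/6) = [0/1, 1/6)
  'c': [0/1 + 1/1*1/6, 0/1 + 1/1*1/2) = [1/6, 1/2)
  'd': [0/1 + 1/1*1/2, 0/1 + 1/1*1/1) = [1/2, 1/1) <- contains code 15/16
  emit 'd', narrow to [1/2, 1/1)
Step 2: interval [1/2, 1/1), width = 1/1 - 1/2 = 1/2
  'b': [1/2 + 1/2*0/1, 1/2 + 1/2*1/6) = [1/2, 7/12)
  'c': [1/2 + 1/2*1/6, 1/2 + 1/2*1/2) = [7/12, 3/4)
  'd': [1/2 + 1/2*1/2, 1/2 + 1/2*1/1) = [3/4, 1/1) <- contains code 15/16
  emit 'd', narrow to [3/4, 1/1)
Step 3: interval [3/4, 1/1), width = 1/1 - 3/4 = 1/4
  'b': [3/4 + 1/4*0/1, 3/4 + 1/4*1/6) = [3/4, 19/24)
  'c': [3/4 + 1/4*1/6, 3/4 + 1/4*1/2) = [19/24, 7/8)
  'd': [3/4 + 1/4*1/2, 3/4 + 1/4*1/1) = [7/8, 1/1) <- contains code 15/16
  emit 'd', narrow to [7/8, 1/1)

Answer: ddd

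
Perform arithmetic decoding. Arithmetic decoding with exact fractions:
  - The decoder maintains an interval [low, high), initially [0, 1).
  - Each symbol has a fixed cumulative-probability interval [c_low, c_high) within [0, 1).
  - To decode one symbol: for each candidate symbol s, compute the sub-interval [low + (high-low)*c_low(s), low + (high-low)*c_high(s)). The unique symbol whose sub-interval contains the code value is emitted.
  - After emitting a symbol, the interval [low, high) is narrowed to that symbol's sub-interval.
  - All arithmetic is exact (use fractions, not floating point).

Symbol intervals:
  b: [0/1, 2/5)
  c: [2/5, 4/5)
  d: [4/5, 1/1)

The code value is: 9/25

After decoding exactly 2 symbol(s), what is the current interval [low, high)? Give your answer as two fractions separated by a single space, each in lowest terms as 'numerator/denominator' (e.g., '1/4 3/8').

Answer: 8/25 2/5

Derivation:
Step 1: interval [0/1, 1/1), width = 1/1 - 0/1 = 1/1
  'b': [0/1 + 1/1*0/1, 0/1 + 1/1*2/5) = [0/1, 2/5) <- contains code 9/25
  'c': [0/1 + 1/1*2/5, 0/1 + 1/1*4/5) = [2/5, 4/5)
  'd': [0/1 + 1/1*4/5, 0/1 + 1/1*1/1) = [4/5, 1/1)
  emit 'b', narrow to [0/1, 2/5)
Step 2: interval [0/1, 2/5), width = 2/5 - 0/1 = 2/5
  'b': [0/1 + 2/5*0/1, 0/1 + 2/5*2/5) = [0/1, 4/25)
  'c': [0/1 + 2/5*2/5, 0/1 + 2/5*4/5) = [4/25, 8/25)
  'd': [0/1 + 2/5*4/5, 0/1 + 2/5*1/1) = [8/25, 2/5) <- contains code 9/25
  emit 'd', narrow to [8/25, 2/5)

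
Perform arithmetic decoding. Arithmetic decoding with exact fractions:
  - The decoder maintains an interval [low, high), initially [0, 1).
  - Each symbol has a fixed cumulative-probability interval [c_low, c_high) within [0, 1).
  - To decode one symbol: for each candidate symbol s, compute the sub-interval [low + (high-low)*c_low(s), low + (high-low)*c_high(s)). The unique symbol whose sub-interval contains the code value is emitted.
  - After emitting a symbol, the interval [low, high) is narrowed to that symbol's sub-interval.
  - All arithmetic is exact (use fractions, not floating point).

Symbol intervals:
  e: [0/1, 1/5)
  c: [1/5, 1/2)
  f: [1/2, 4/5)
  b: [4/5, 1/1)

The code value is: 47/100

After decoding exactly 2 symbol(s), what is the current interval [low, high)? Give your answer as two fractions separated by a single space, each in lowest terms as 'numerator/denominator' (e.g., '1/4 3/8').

Answer: 11/25 1/2

Derivation:
Step 1: interval [0/1, 1/1), width = 1/1 - 0/1 = 1/1
  'e': [0/1 + 1/1*0/1, 0/1 + 1/1*1/5) = [0/1, 1/5)
  'c': [0/1 + 1/1*1/5, 0/1 + 1/1*1/2) = [1/5, 1/2) <- contains code 47/100
  'f': [0/1 + 1/1*1/2, 0/1 + 1/1*4/5) = [1/2, 4/5)
  'b': [0/1 + 1/1*4/5, 0/1 + 1/1*1/1) = [4/5, 1/1)
  emit 'c', narrow to [1/5, 1/2)
Step 2: interval [1/5, 1/2), width = 1/2 - 1/5 = 3/10
  'e': [1/5 + 3/10*0/1, 1/5 + 3/10*1/5) = [1/5, 13/50)
  'c': [1/5 + 3/10*1/5, 1/5 + 3/10*1/2) = [13/50, 7/20)
  'f': [1/5 + 3/10*1/2, 1/5 + 3/10*4/5) = [7/20, 11/25)
  'b': [1/5 + 3/10*4/5, 1/5 + 3/10*1/1) = [11/25, 1/2) <- contains code 47/100
  emit 'b', narrow to [11/25, 1/2)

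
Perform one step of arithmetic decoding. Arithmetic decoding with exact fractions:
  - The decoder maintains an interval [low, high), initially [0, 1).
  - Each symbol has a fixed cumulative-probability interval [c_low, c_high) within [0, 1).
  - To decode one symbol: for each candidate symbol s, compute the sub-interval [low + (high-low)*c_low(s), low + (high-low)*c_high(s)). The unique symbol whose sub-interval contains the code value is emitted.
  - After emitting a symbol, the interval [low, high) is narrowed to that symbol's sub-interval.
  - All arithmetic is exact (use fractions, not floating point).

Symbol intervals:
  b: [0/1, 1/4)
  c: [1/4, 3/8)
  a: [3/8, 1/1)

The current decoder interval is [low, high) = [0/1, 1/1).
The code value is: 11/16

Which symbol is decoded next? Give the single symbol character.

Interval width = high − low = 1/1 − 0/1 = 1/1
Scaled code = (code − low) / width = (11/16 − 0/1) / 1/1 = 11/16
  b: [0/1, 1/4) 
  c: [1/4, 3/8) 
  a: [3/8, 1/1) ← scaled code falls here ✓

Answer: a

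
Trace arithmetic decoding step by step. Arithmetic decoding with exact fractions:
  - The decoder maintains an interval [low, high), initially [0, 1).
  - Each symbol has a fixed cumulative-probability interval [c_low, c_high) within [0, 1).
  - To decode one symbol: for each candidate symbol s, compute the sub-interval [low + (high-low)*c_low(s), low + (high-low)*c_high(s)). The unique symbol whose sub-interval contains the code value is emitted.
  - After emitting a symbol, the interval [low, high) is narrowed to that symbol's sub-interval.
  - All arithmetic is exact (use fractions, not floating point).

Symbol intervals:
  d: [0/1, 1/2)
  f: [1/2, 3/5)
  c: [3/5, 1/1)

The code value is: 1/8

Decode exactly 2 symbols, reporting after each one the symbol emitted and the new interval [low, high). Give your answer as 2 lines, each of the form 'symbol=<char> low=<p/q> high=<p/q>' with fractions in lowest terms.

Step 1: interval [0/1, 1/1), width = 1/1 - 0/1 = 1/1
  'd': [0/1 + 1/1*0/1, 0/1 + 1/1*1/2) = [0/1, 1/2) <- contains code 1/8
  'f': [0/1 + 1/1*1/2, 0/1 + 1/1*3/5) = [1/2, 3/5)
  'c': [0/1 + 1/1*3/5, 0/1 + 1/1*1/1) = [3/5, 1/1)
  emit 'd', narrow to [0/1, 1/2)
Step 2: interval [0/1, 1/2), width = 1/2 - 0/1 = 1/2
  'd': [0/1 + 1/2*0/1, 0/1 + 1/2*1/2) = [0/1, 1/4) <- contains code 1/8
  'f': [0/1 + 1/2*1/2, 0/1 + 1/2*3/5) = [1/4, 3/10)
  'c': [0/1 + 1/2*3/5, 0/1 + 1/2*1/1) = [3/10, 1/2)
  emit 'd', narrow to [0/1, 1/4)

Answer: symbol=d low=0/1 high=1/2
symbol=d low=0/1 high=1/4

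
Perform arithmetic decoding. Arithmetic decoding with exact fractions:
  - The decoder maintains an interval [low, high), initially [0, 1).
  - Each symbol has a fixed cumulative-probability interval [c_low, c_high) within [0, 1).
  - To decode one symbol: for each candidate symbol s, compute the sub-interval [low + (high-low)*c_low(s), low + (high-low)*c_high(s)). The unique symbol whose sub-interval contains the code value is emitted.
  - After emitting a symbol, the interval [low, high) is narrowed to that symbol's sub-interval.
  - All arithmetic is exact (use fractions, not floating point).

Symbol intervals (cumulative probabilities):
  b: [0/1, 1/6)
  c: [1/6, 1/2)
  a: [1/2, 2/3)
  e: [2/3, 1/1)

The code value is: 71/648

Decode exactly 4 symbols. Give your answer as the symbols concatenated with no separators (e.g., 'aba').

Answer: baee

Derivation:
Step 1: interval [0/1, 1/1), width = 1/1 - 0/1 = 1/1
  'b': [0/1 + 1/1*0/1, 0/1 + 1/1*1/6) = [0/1, 1/6) <- contains code 71/648
  'c': [0/1 + 1/1*1/6, 0/1 + 1/1*1/2) = [1/6, 1/2)
  'a': [0/1 + 1/1*1/2, 0/1 + 1/1*2/3) = [1/2, 2/3)
  'e': [0/1 + 1/1*2/3, 0/1 + 1/1*1/1) = [2/3, 1/1)
  emit 'b', narrow to [0/1, 1/6)
Step 2: interval [0/1, 1/6), width = 1/6 - 0/1 = 1/6
  'b': [0/1 + 1/6*0/1, 0/1 + 1/6*1/6) = [0/1, 1/36)
  'c': [0/1 + 1/6*1/6, 0/1 + 1/6*1/2) = [1/36, 1/12)
  'a': [0/1 + 1/6*1/2, 0/1 + 1/6*2/3) = [1/12, 1/9) <- contains code 71/648
  'e': [0/1 + 1/6*2/3, 0/1 + 1/6*1/1) = [1/9, 1/6)
  emit 'a', narrow to [1/12, 1/9)
Step 3: interval [1/12, 1/9), width = 1/9 - 1/12 = 1/36
  'b': [1/12 + 1/36*0/1, 1/12 + 1/36*1/6) = [1/12, 19/216)
  'c': [1/12 + 1/36*1/6, 1/12 + 1/36*1/2) = [19/216, 7/72)
  'a': [1/12 + 1/36*1/2, 1/12 + 1/36*2/3) = [7/72, 11/108)
  'e': [1/12 + 1/36*2/3, 1/12 + 1/36*1/1) = [11/108, 1/9) <- contains code 71/648
  emit 'e', narrow to [11/108, 1/9)
Step 4: interval [11/108, 1/9), width = 1/9 - 11/108 = 1/108
  'b': [11/108 + 1/108*0/1, 11/108 + 1/108*1/6) = [11/108, 67/648)
  'c': [11/108 + 1/108*1/6, 11/108 + 1/108*1/2) = [67/648, 23/216)
  'a': [11/108 + 1/108*1/2, 11/108 + 1/108*2/3) = [23/216, 35/324)
  'e': [11/108 + 1/108*2/3, 11/108 + 1/108*1/1) = [35/324, 1/9) <- contains code 71/648
  emit 'e', narrow to [35/324, 1/9)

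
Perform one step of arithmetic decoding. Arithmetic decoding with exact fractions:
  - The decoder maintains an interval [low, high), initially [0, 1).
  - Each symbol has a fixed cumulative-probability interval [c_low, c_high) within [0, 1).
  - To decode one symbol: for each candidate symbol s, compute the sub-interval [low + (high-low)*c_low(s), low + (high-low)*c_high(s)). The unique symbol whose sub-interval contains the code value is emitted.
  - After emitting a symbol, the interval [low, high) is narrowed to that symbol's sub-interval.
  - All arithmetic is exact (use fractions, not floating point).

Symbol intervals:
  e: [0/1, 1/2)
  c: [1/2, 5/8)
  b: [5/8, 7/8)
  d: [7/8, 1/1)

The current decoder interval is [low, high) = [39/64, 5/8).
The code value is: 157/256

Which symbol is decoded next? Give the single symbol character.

Interval width = high − low = 5/8 − 39/64 = 1/64
Scaled code = (code − low) / width = (157/256 − 39/64) / 1/64 = 1/4
  e: [0/1, 1/2) ← scaled code falls here ✓
  c: [1/2, 5/8) 
  b: [5/8, 7/8) 
  d: [7/8, 1/1) 

Answer: e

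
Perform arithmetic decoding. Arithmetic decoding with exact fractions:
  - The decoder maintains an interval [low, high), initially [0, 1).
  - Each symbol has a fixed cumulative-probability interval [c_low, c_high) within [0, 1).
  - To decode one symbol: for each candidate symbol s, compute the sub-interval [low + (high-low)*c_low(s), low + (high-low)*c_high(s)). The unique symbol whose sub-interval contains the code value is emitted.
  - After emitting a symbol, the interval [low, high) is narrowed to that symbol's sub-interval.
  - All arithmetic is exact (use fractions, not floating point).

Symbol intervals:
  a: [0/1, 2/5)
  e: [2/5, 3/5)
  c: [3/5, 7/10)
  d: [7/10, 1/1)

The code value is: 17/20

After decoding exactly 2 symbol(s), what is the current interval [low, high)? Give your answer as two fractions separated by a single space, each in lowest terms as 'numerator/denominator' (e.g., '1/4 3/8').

Step 1: interval [0/1, 1/1), width = 1/1 - 0/1 = 1/1
  'a': [0/1 + 1/1*0/1, 0/1 + 1/1*2/5) = [0/1, 2/5)
  'e': [0/1 + 1/1*2/5, 0/1 + 1/1*3/5) = [2/5, 3/5)
  'c': [0/1 + 1/1*3/5, 0/1 + 1/1*7/10) = [3/5, 7/10)
  'd': [0/1 + 1/1*7/10, 0/1 + 1/1*1/1) = [7/10, 1/1) <- contains code 17/20
  emit 'd', narrow to [7/10, 1/1)
Step 2: interval [7/10, 1/1), width = 1/1 - 7/10 = 3/10
  'a': [7/10 + 3/10*0/1, 7/10 + 3/10*2/5) = [7/10, 41/50)
  'e': [7/10 + 3/10*2/5, 7/10 + 3/10*3/5) = [41/50, 22/25) <- contains code 17/20
  'c': [7/10 + 3/10*3/5, 7/10 + 3/10*7/10) = [22/25, 91/100)
  'd': [7/10 + 3/10*7/10, 7/10 + 3/10*1/1) = [91/100, 1/1)
  emit 'e', narrow to [41/50, 22/25)

Answer: 41/50 22/25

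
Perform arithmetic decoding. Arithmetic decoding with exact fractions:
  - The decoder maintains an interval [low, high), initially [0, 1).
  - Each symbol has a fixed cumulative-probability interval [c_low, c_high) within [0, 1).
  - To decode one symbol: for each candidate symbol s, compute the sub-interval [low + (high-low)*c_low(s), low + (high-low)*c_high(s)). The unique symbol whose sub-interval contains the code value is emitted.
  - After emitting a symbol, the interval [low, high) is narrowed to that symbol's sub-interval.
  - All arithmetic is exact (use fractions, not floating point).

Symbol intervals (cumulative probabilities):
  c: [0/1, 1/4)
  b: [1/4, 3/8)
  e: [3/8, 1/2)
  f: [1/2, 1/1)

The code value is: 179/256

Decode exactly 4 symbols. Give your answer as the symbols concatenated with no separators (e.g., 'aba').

Answer: fecf

Derivation:
Step 1: interval [0/1, 1/1), width = 1/1 - 0/1 = 1/1
  'c': [0/1 + 1/1*0/1, 0/1 + 1/1*1/4) = [0/1, 1/4)
  'b': [0/1 + 1/1*1/4, 0/1 + 1/1*3/8) = [1/4, 3/8)
  'e': [0/1 + 1/1*3/8, 0/1 + 1/1*1/2) = [3/8, 1/2)
  'f': [0/1 + 1/1*1/2, 0/1 + 1/1*1/1) = [1/2, 1/1) <- contains code 179/256
  emit 'f', narrow to [1/2, 1/1)
Step 2: interval [1/2, 1/1), width = 1/1 - 1/2 = 1/2
  'c': [1/2 + 1/2*0/1, 1/2 + 1/2*1/4) = [1/2, 5/8)
  'b': [1/2 + 1/2*1/4, 1/2 + 1/2*3/8) = [5/8, 11/16)
  'e': [1/2 + 1/2*3/8, 1/2 + 1/2*1/2) = [11/16, 3/4) <- contains code 179/256
  'f': [1/2 + 1/2*1/2, 1/2 + 1/2*1/1) = [3/4, 1/1)
  emit 'e', narrow to [11/16, 3/4)
Step 3: interval [11/16, 3/4), width = 3/4 - 11/16 = 1/16
  'c': [11/16 + 1/16*0/1, 11/16 + 1/16*1/4) = [11/16, 45/64) <- contains code 179/256
  'b': [11/16 + 1/16*1/4, 11/16 + 1/16*3/8) = [45/64, 91/128)
  'e': [11/16 + 1/16*3/8, 11/16 + 1/16*1/2) = [91/128, 23/32)
  'f': [11/16 + 1/16*1/2, 11/16 + 1/16*1/1) = [23/32, 3/4)
  emit 'c', narrow to [11/16, 45/64)
Step 4: interval [11/16, 45/64), width = 45/64 - 11/16 = 1/64
  'c': [11/16 + 1/64*0/1, 11/16 + 1/64*1/4) = [11/16, 177/256)
  'b': [11/16 + 1/64*1/4, 11/16 + 1/64*3/8) = [177/256, 355/512)
  'e': [11/16 + 1/64*3/8, 11/16 + 1/64*1/2) = [355/512, 89/128)
  'f': [11/16 + 1/64*1/2, 11/16 + 1/64*1/1) = [89/128, 45/64) <- contains code 179/256
  emit 'f', narrow to [89/128, 45/64)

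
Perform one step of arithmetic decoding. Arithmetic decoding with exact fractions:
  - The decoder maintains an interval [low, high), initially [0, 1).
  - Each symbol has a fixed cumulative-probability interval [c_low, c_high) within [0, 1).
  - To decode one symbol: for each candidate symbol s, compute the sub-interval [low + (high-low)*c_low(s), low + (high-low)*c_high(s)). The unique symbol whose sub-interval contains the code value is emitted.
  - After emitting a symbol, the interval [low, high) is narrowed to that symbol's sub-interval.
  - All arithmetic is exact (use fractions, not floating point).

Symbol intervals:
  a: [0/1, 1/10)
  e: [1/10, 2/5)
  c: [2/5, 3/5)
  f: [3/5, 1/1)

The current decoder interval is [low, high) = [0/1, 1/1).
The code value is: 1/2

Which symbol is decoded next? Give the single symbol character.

Interval width = high − low = 1/1 − 0/1 = 1/1
Scaled code = (code − low) / width = (1/2 − 0/1) / 1/1 = 1/2
  a: [0/1, 1/10) 
  e: [1/10, 2/5) 
  c: [2/5, 3/5) ← scaled code falls here ✓
  f: [3/5, 1/1) 

Answer: c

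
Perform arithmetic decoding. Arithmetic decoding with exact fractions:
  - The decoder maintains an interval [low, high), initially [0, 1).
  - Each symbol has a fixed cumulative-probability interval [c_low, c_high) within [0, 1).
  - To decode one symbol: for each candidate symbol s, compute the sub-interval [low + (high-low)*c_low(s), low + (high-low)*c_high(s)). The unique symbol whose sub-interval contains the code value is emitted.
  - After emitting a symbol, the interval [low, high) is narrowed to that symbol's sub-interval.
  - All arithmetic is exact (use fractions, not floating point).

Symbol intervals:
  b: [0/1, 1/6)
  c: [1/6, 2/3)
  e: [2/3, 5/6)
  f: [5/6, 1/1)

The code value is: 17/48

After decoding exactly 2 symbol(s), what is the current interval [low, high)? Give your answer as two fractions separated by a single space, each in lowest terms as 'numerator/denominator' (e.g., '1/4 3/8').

Answer: 1/4 1/2

Derivation:
Step 1: interval [0/1, 1/1), width = 1/1 - 0/1 = 1/1
  'b': [0/1 + 1/1*0/1, 0/1 + 1/1*1/6) = [0/1, 1/6)
  'c': [0/1 + 1/1*1/6, 0/1 + 1/1*2/3) = [1/6, 2/3) <- contains code 17/48
  'e': [0/1 + 1/1*2/3, 0/1 + 1/1*5/6) = [2/3, 5/6)
  'f': [0/1 + 1/1*5/6, 0/1 + 1/1*1/1) = [5/6, 1/1)
  emit 'c', narrow to [1/6, 2/3)
Step 2: interval [1/6, 2/3), width = 2/3 - 1/6 = 1/2
  'b': [1/6 + 1/2*0/1, 1/6 + 1/2*1/6) = [1/6, 1/4)
  'c': [1/6 + 1/2*1/6, 1/6 + 1/2*2/3) = [1/4, 1/2) <- contains code 17/48
  'e': [1/6 + 1/2*2/3, 1/6 + 1/2*5/6) = [1/2, 7/12)
  'f': [1/6 + 1/2*5/6, 1/6 + 1/2*1/1) = [7/12, 2/3)
  emit 'c', narrow to [1/4, 1/2)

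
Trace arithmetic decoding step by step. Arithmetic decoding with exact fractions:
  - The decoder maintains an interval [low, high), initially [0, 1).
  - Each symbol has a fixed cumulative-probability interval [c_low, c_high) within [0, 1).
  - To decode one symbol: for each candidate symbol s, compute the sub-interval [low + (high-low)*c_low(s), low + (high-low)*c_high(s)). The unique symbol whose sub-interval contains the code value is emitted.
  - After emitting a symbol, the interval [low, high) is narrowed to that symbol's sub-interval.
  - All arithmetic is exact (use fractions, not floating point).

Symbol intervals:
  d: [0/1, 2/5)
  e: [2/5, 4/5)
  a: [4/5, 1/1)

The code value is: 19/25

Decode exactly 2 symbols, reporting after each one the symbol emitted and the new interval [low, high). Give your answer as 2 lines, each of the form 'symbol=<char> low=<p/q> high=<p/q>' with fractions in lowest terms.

Answer: symbol=e low=2/5 high=4/5
symbol=a low=18/25 high=4/5

Derivation:
Step 1: interval [0/1, 1/1), width = 1/1 - 0/1 = 1/1
  'd': [0/1 + 1/1*0/1, 0/1 + 1/1*2/5) = [0/1, 2/5)
  'e': [0/1 + 1/1*2/5, 0/1 + 1/1*4/5) = [2/5, 4/5) <- contains code 19/25
  'a': [0/1 + 1/1*4/5, 0/1 + 1/1*1/1) = [4/5, 1/1)
  emit 'e', narrow to [2/5, 4/5)
Step 2: interval [2/5, 4/5), width = 4/5 - 2/5 = 2/5
  'd': [2/5 + 2/5*0/1, 2/5 + 2/5*2/5) = [2/5, 14/25)
  'e': [2/5 + 2/5*2/5, 2/5 + 2/5*4/5) = [14/25, 18/25)
  'a': [2/5 + 2/5*4/5, 2/5 + 2/5*1/1) = [18/25, 4/5) <- contains code 19/25
  emit 'a', narrow to [18/25, 4/5)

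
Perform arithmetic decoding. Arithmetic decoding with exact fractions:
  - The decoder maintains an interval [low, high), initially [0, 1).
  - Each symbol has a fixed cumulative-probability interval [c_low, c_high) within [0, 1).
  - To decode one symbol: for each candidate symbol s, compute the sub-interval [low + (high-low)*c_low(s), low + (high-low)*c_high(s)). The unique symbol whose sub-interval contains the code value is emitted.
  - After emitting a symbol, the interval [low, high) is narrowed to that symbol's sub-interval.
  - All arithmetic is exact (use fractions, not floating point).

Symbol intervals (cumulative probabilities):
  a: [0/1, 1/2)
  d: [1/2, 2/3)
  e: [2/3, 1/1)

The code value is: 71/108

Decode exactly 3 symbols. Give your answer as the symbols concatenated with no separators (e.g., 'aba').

Answer: dee

Derivation:
Step 1: interval [0/1, 1/1), width = 1/1 - 0/1 = 1/1
  'a': [0/1 + 1/1*0/1, 0/1 + 1/1*1/2) = [0/1, 1/2)
  'd': [0/1 + 1/1*1/2, 0/1 + 1/1*2/3) = [1/2, 2/3) <- contains code 71/108
  'e': [0/1 + 1/1*2/3, 0/1 + 1/1*1/1) = [2/3, 1/1)
  emit 'd', narrow to [1/2, 2/3)
Step 2: interval [1/2, 2/3), width = 2/3 - 1/2 = 1/6
  'a': [1/2 + 1/6*0/1, 1/2 + 1/6*1/2) = [1/2, 7/12)
  'd': [1/2 + 1/6*1/2, 1/2 + 1/6*2/3) = [7/12, 11/18)
  'e': [1/2 + 1/6*2/3, 1/2 + 1/6*1/1) = [11/18, 2/3) <- contains code 71/108
  emit 'e', narrow to [11/18, 2/3)
Step 3: interval [11/18, 2/3), width = 2/3 - 11/18 = 1/18
  'a': [11/18 + 1/18*0/1, 11/18 + 1/18*1/2) = [11/18, 23/36)
  'd': [11/18 + 1/18*1/2, 11/18 + 1/18*2/3) = [23/36, 35/54)
  'e': [11/18 + 1/18*2/3, 11/18 + 1/18*1/1) = [35/54, 2/3) <- contains code 71/108
  emit 'e', narrow to [35/54, 2/3)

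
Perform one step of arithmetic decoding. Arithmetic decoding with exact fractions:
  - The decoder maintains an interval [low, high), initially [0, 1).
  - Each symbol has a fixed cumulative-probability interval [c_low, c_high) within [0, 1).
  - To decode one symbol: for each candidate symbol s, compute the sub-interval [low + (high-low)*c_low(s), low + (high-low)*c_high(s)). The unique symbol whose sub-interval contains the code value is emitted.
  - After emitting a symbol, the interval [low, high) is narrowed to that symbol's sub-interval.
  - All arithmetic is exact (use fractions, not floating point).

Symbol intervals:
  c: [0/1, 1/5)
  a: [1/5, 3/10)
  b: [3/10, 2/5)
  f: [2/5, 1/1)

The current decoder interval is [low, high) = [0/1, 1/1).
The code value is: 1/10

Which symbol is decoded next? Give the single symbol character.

Interval width = high − low = 1/1 − 0/1 = 1/1
Scaled code = (code − low) / width = (1/10 − 0/1) / 1/1 = 1/10
  c: [0/1, 1/5) ← scaled code falls here ✓
  a: [1/5, 3/10) 
  b: [3/10, 2/5) 
  f: [2/5, 1/1) 

Answer: c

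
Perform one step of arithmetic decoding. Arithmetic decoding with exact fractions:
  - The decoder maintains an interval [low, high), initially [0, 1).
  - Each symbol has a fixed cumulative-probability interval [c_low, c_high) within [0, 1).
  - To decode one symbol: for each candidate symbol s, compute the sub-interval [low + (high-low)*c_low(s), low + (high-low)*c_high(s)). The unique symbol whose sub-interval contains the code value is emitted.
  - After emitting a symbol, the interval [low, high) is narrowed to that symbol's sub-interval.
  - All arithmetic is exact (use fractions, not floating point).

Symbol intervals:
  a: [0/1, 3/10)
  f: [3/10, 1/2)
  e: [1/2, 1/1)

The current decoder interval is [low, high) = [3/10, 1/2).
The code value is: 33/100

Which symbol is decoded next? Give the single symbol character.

Answer: a

Derivation:
Interval width = high − low = 1/2 − 3/10 = 1/5
Scaled code = (code − low) / width = (33/100 − 3/10) / 1/5 = 3/20
  a: [0/1, 3/10) ← scaled code falls here ✓
  f: [3/10, 1/2) 
  e: [1/2, 1/1) 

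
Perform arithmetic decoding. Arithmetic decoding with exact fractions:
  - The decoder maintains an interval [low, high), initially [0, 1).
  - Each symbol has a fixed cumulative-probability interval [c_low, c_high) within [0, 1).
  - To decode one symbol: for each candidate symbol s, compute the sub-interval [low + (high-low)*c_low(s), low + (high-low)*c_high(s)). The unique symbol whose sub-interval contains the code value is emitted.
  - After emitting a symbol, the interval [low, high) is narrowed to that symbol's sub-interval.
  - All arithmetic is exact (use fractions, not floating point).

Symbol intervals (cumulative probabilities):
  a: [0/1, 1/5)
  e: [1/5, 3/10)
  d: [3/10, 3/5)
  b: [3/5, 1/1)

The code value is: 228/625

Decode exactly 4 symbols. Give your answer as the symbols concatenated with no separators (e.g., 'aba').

Answer: deab

Derivation:
Step 1: interval [0/1, 1/1), width = 1/1 - 0/1 = 1/1
  'a': [0/1 + 1/1*0/1, 0/1 + 1/1*1/5) = [0/1, 1/5)
  'e': [0/1 + 1/1*1/5, 0/1 + 1/1*3/10) = [1/5, 3/10)
  'd': [0/1 + 1/1*3/10, 0/1 + 1/1*3/5) = [3/10, 3/5) <- contains code 228/625
  'b': [0/1 + 1/1*3/5, 0/1 + 1/1*1/1) = [3/5, 1/1)
  emit 'd', narrow to [3/10, 3/5)
Step 2: interval [3/10, 3/5), width = 3/5 - 3/10 = 3/10
  'a': [3/10 + 3/10*0/1, 3/10 + 3/10*1/5) = [3/10, 9/25)
  'e': [3/10 + 3/10*1/5, 3/10 + 3/10*3/10) = [9/25, 39/100) <- contains code 228/625
  'd': [3/10 + 3/10*3/10, 3/10 + 3/10*3/5) = [39/100, 12/25)
  'b': [3/10 + 3/10*3/5, 3/10 + 3/10*1/1) = [12/25, 3/5)
  emit 'e', narrow to [9/25, 39/100)
Step 3: interval [9/25, 39/100), width = 39/100 - 9/25 = 3/100
  'a': [9/25 + 3/100*0/1, 9/25 + 3/100*1/5) = [9/25, 183/500) <- contains code 228/625
  'e': [9/25 + 3/100*1/5, 9/25 + 3/100*3/10) = [183/500, 369/1000)
  'd': [9/25 + 3/100*3/10, 9/25 + 3/100*3/5) = [369/1000, 189/500)
  'b': [9/25 + 3/100*3/5, 9/25 + 3/100*1/1) = [189/500, 39/100)
  emit 'a', narrow to [9/25, 183/500)
Step 4: interval [9/25, 183/500), width = 183/500 - 9/25 = 3/500
  'a': [9/25 + 3/500*0/1, 9/25 + 3/500*1/5) = [9/25, 903/2500)
  'e': [9/25 + 3/500*1/5, 9/25 + 3/500*3/10) = [903/2500, 1809/5000)
  'd': [9/25 + 3/500*3/10, 9/25 + 3/500*3/5) = [1809/5000, 909/2500)
  'b': [9/25 + 3/500*3/5, 9/25 + 3/500*1/1) = [909/2500, 183/500) <- contains code 228/625
  emit 'b', narrow to [909/2500, 183/500)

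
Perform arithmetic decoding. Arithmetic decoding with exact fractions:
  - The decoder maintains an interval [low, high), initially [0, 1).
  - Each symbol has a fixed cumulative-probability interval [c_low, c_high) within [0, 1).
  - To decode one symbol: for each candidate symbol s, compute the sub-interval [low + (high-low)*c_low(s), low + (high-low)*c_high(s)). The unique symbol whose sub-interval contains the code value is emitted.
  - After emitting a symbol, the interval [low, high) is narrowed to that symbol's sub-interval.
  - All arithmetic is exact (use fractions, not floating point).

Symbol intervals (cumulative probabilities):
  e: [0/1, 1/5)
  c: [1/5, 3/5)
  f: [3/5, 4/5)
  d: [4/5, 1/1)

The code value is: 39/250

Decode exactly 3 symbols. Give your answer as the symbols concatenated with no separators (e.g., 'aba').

Answer: efd

Derivation:
Step 1: interval [0/1, 1/1), width = 1/1 - 0/1 = 1/1
  'e': [0/1 + 1/1*0/1, 0/1 + 1/1*1/5) = [0/1, 1/5) <- contains code 39/250
  'c': [0/1 + 1/1*1/5, 0/1 + 1/1*3/5) = [1/5, 3/5)
  'f': [0/1 + 1/1*3/5, 0/1 + 1/1*4/5) = [3/5, 4/5)
  'd': [0/1 + 1/1*4/5, 0/1 + 1/1*1/1) = [4/5, 1/1)
  emit 'e', narrow to [0/1, 1/5)
Step 2: interval [0/1, 1/5), width = 1/5 - 0/1 = 1/5
  'e': [0/1 + 1/5*0/1, 0/1 + 1/5*1/5) = [0/1, 1/25)
  'c': [0/1 + 1/5*1/5, 0/1 + 1/5*3/5) = [1/25, 3/25)
  'f': [0/1 + 1/5*3/5, 0/1 + 1/5*4/5) = [3/25, 4/25) <- contains code 39/250
  'd': [0/1 + 1/5*4/5, 0/1 + 1/5*1/1) = [4/25, 1/5)
  emit 'f', narrow to [3/25, 4/25)
Step 3: interval [3/25, 4/25), width = 4/25 - 3/25 = 1/25
  'e': [3/25 + 1/25*0/1, 3/25 + 1/25*1/5) = [3/25, 16/125)
  'c': [3/25 + 1/25*1/5, 3/25 + 1/25*3/5) = [16/125, 18/125)
  'f': [3/25 + 1/25*3/5, 3/25 + 1/25*4/5) = [18/125, 19/125)
  'd': [3/25 + 1/25*4/5, 3/25 + 1/25*1/1) = [19/125, 4/25) <- contains code 39/250
  emit 'd', narrow to [19/125, 4/25)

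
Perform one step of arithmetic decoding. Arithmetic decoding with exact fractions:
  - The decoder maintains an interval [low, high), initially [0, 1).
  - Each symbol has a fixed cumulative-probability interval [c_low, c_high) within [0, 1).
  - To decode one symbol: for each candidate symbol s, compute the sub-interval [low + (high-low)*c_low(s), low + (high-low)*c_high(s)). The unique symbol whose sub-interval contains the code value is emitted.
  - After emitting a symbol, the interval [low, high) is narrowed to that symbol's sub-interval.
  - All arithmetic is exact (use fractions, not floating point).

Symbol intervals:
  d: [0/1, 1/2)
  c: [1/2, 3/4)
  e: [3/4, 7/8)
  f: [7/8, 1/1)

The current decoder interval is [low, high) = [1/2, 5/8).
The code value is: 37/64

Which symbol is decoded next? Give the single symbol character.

Interval width = high − low = 5/8 − 1/2 = 1/8
Scaled code = (code − low) / width = (37/64 − 1/2) / 1/8 = 5/8
  d: [0/1, 1/2) 
  c: [1/2, 3/4) ← scaled code falls here ✓
  e: [3/4, 7/8) 
  f: [7/8, 1/1) 

Answer: c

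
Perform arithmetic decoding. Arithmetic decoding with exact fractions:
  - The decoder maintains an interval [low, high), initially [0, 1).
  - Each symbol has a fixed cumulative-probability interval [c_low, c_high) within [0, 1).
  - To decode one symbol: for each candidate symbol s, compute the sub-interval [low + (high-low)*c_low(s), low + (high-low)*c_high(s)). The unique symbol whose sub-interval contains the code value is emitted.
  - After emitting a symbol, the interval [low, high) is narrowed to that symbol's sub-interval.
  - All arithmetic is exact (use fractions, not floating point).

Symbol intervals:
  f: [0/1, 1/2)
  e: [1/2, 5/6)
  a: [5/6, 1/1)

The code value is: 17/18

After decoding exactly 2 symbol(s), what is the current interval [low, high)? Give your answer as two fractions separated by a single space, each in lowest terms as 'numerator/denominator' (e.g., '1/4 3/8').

Answer: 11/12 35/36

Derivation:
Step 1: interval [0/1, 1/1), width = 1/1 - 0/1 = 1/1
  'f': [0/1 + 1/1*0/1, 0/1 + 1/1*1/2) = [0/1, 1/2)
  'e': [0/1 + 1/1*1/2, 0/1 + 1/1*5/6) = [1/2, 5/6)
  'a': [0/1 + 1/1*5/6, 0/1 + 1/1*1/1) = [5/6, 1/1) <- contains code 17/18
  emit 'a', narrow to [5/6, 1/1)
Step 2: interval [5/6, 1/1), width = 1/1 - 5/6 = 1/6
  'f': [5/6 + 1/6*0/1, 5/6 + 1/6*1/2) = [5/6, 11/12)
  'e': [5/6 + 1/6*1/2, 5/6 + 1/6*5/6) = [11/12, 35/36) <- contains code 17/18
  'a': [5/6 + 1/6*5/6, 5/6 + 1/6*1/1) = [35/36, 1/1)
  emit 'e', narrow to [11/12, 35/36)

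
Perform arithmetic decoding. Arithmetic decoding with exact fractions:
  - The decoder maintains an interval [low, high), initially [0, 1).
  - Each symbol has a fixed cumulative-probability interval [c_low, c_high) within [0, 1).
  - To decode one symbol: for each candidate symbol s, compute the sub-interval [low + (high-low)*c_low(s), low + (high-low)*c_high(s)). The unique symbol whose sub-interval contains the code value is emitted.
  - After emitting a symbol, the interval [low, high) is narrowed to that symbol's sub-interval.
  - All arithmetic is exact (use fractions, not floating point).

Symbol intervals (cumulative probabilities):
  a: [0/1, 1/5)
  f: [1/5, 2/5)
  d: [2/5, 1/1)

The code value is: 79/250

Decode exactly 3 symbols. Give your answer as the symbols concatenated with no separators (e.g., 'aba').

Answer: fdf

Derivation:
Step 1: interval [0/1, 1/1), width = 1/1 - 0/1 = 1/1
  'a': [0/1 + 1/1*0/1, 0/1 + 1/1*1/5) = [0/1, 1/5)
  'f': [0/1 + 1/1*1/5, 0/1 + 1/1*2/5) = [1/5, 2/5) <- contains code 79/250
  'd': [0/1 + 1/1*2/5, 0/1 + 1/1*1/1) = [2/5, 1/1)
  emit 'f', narrow to [1/5, 2/5)
Step 2: interval [1/5, 2/5), width = 2/5 - 1/5 = 1/5
  'a': [1/5 + 1/5*0/1, 1/5 + 1/5*1/5) = [1/5, 6/25)
  'f': [1/5 + 1/5*1/5, 1/5 + 1/5*2/5) = [6/25, 7/25)
  'd': [1/5 + 1/5*2/5, 1/5 + 1/5*1/1) = [7/25, 2/5) <- contains code 79/250
  emit 'd', narrow to [7/25, 2/5)
Step 3: interval [7/25, 2/5), width = 2/5 - 7/25 = 3/25
  'a': [7/25 + 3/25*0/1, 7/25 + 3/25*1/5) = [7/25, 38/125)
  'f': [7/25 + 3/25*1/5, 7/25 + 3/25*2/5) = [38/125, 41/125) <- contains code 79/250
  'd': [7/25 + 3/25*2/5, 7/25 + 3/25*1/1) = [41/125, 2/5)
  emit 'f', narrow to [38/125, 41/125)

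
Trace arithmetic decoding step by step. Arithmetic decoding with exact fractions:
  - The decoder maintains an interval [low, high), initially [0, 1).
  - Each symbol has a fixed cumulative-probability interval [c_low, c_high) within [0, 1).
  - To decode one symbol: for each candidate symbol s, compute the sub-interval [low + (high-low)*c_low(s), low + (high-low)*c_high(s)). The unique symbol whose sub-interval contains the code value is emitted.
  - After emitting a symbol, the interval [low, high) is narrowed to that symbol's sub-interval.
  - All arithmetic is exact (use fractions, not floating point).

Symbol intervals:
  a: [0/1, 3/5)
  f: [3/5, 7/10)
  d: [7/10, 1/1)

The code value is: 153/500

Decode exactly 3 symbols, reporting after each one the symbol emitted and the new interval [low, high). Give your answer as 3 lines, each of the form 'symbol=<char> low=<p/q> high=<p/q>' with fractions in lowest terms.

Answer: symbol=a low=0/1 high=3/5
symbol=a low=0/1 high=9/25
symbol=d low=63/250 high=9/25

Derivation:
Step 1: interval [0/1, 1/1), width = 1/1 - 0/1 = 1/1
  'a': [0/1 + 1/1*0/1, 0/1 + 1/1*3/5) = [0/1, 3/5) <- contains code 153/500
  'f': [0/1 + 1/1*3/5, 0/1 + 1/1*7/10) = [3/5, 7/10)
  'd': [0/1 + 1/1*7/10, 0/1 + 1/1*1/1) = [7/10, 1/1)
  emit 'a', narrow to [0/1, 3/5)
Step 2: interval [0/1, 3/5), width = 3/5 - 0/1 = 3/5
  'a': [0/1 + 3/5*0/1, 0/1 + 3/5*3/5) = [0/1, 9/25) <- contains code 153/500
  'f': [0/1 + 3/5*3/5, 0/1 + 3/5*7/10) = [9/25, 21/50)
  'd': [0/1 + 3/5*7/10, 0/1 + 3/5*1/1) = [21/50, 3/5)
  emit 'a', narrow to [0/1, 9/25)
Step 3: interval [0/1, 9/25), width = 9/25 - 0/1 = 9/25
  'a': [0/1 + 9/25*0/1, 0/1 + 9/25*3/5) = [0/1, 27/125)
  'f': [0/1 + 9/25*3/5, 0/1 + 9/25*7/10) = [27/125, 63/250)
  'd': [0/1 + 9/25*7/10, 0/1 + 9/25*1/1) = [63/250, 9/25) <- contains code 153/500
  emit 'd', narrow to [63/250, 9/25)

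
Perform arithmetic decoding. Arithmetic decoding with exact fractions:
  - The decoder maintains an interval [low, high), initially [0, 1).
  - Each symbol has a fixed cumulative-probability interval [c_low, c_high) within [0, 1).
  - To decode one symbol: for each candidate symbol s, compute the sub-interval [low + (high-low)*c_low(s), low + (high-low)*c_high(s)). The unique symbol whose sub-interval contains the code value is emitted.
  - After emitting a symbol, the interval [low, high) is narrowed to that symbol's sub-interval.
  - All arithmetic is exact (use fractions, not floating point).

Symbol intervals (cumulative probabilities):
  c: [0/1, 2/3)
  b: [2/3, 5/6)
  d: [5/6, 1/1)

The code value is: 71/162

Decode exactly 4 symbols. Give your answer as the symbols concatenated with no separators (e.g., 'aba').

Step 1: interval [0/1, 1/1), width = 1/1 - 0/1 = 1/1
  'c': [0/1 + 1/1*0/1, 0/1 + 1/1*2/3) = [0/1, 2/3) <- contains code 71/162
  'b': [0/1 + 1/1*2/3, 0/1 + 1/1*5/6) = [2/3, 5/6)
  'd': [0/1 + 1/1*5/6, 0/1 + 1/1*1/1) = [5/6, 1/1)
  emit 'c', narrow to [0/1, 2/3)
Step 2: interval [0/1, 2/3), width = 2/3 - 0/1 = 2/3
  'c': [0/1 + 2/3*0/1, 0/1 + 2/3*2/3) = [0/1, 4/9) <- contains code 71/162
  'b': [0/1 + 2/3*2/3, 0/1 + 2/3*5/6) = [4/9, 5/9)
  'd': [0/1 + 2/3*5/6, 0/1 + 2/3*1/1) = [5/9, 2/3)
  emit 'c', narrow to [0/1, 4/9)
Step 3: interval [0/1, 4/9), width = 4/9 - 0/1 = 4/9
  'c': [0/1 + 4/9*0/1, 0/1 + 4/9*2/3) = [0/1, 8/27)
  'b': [0/1 + 4/9*2/3, 0/1 + 4/9*5/6) = [8/27, 10/27)
  'd': [0/1 + 4/9*5/6, 0/1 + 4/9*1/1) = [10/27, 4/9) <- contains code 71/162
  emit 'd', narrow to [10/27, 4/9)
Step 4: interval [10/27, 4/9), width = 4/9 - 10/27 = 2/27
  'c': [10/27 + 2/27*0/1, 10/27 + 2/27*2/3) = [10/27, 34/81)
  'b': [10/27 + 2/27*2/3, 10/27 + 2/27*5/6) = [34/81, 35/81)
  'd': [10/27 + 2/27*5/6, 10/27 + 2/27*1/1) = [35/81, 4/9) <- contains code 71/162
  emit 'd', narrow to [35/81, 4/9)

Answer: ccdd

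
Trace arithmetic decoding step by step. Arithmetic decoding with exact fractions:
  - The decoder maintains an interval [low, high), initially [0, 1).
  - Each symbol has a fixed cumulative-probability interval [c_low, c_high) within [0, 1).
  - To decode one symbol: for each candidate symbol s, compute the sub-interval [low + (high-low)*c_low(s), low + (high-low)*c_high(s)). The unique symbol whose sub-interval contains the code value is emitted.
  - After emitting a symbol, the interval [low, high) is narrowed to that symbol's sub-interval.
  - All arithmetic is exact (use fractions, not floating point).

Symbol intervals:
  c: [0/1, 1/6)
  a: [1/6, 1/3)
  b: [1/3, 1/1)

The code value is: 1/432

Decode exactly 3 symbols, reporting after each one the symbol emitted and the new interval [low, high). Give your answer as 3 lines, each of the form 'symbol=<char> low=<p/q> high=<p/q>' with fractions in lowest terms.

Answer: symbol=c low=0/1 high=1/6
symbol=c low=0/1 high=1/36
symbol=c low=0/1 high=1/216

Derivation:
Step 1: interval [0/1, 1/1), width = 1/1 - 0/1 = 1/1
  'c': [0/1 + 1/1*0/1, 0/1 + 1/1*1/6) = [0/1, 1/6) <- contains code 1/432
  'a': [0/1 + 1/1*1/6, 0/1 + 1/1*1/3) = [1/6, 1/3)
  'b': [0/1 + 1/1*1/3, 0/1 + 1/1*1/1) = [1/3, 1/1)
  emit 'c', narrow to [0/1, 1/6)
Step 2: interval [0/1, 1/6), width = 1/6 - 0/1 = 1/6
  'c': [0/1 + 1/6*0/1, 0/1 + 1/6*1/6) = [0/1, 1/36) <- contains code 1/432
  'a': [0/1 + 1/6*1/6, 0/1 + 1/6*1/3) = [1/36, 1/18)
  'b': [0/1 + 1/6*1/3, 0/1 + 1/6*1/1) = [1/18, 1/6)
  emit 'c', narrow to [0/1, 1/36)
Step 3: interval [0/1, 1/36), width = 1/36 - 0/1 = 1/36
  'c': [0/1 + 1/36*0/1, 0/1 + 1/36*1/6) = [0/1, 1/216) <- contains code 1/432
  'a': [0/1 + 1/36*1/6, 0/1 + 1/36*1/3) = [1/216, 1/108)
  'b': [0/1 + 1/36*1/3, 0/1 + 1/36*1/1) = [1/108, 1/36)
  emit 'c', narrow to [0/1, 1/216)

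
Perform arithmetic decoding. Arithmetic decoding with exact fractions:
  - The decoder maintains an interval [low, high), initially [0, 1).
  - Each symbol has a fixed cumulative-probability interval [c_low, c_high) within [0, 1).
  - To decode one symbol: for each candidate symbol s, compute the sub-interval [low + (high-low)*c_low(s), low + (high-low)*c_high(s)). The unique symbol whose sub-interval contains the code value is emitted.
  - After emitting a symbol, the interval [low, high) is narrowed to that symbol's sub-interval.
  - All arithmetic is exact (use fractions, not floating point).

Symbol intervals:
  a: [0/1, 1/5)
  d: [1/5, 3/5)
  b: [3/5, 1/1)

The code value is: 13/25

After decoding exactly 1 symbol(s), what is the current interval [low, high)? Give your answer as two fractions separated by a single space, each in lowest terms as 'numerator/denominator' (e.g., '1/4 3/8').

Answer: 1/5 3/5

Derivation:
Step 1: interval [0/1, 1/1), width = 1/1 - 0/1 = 1/1
  'a': [0/1 + 1/1*0/1, 0/1 + 1/1*1/5) = [0/1, 1/5)
  'd': [0/1 + 1/1*1/5, 0/1 + 1/1*3/5) = [1/5, 3/5) <- contains code 13/25
  'b': [0/1 + 1/1*3/5, 0/1 + 1/1*1/1) = [3/5, 1/1)
  emit 'd', narrow to [1/5, 3/5)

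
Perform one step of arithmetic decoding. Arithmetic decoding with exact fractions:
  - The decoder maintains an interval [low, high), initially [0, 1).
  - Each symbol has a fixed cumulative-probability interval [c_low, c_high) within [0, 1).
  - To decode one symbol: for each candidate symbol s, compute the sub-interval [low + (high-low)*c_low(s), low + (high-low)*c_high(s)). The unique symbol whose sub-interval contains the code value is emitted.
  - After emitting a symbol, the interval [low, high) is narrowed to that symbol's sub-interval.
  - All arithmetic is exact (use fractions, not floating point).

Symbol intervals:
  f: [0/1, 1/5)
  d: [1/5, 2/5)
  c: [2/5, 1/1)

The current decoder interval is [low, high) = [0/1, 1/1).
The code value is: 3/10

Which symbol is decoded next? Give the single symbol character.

Interval width = high − low = 1/1 − 0/1 = 1/1
Scaled code = (code − low) / width = (3/10 − 0/1) / 1/1 = 3/10
  f: [0/1, 1/5) 
  d: [1/5, 2/5) ← scaled code falls here ✓
  c: [2/5, 1/1) 

Answer: d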